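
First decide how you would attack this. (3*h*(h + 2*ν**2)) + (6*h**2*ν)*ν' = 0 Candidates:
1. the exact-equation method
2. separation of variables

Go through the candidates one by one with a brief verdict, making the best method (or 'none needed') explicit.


Best approach: the exact-equation method — because the two cross partials coincide, the form is conservative as written — recover its potential in (h, ν).
- the exact-equation method: a fit — the right tool for this form.
- separation of variables: no algebra isolates the independent variable on one side and the unknown on the other.


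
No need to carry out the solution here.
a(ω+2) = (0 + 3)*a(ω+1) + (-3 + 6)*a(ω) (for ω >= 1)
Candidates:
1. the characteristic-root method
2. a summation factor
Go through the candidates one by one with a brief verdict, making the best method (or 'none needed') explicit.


Method: the characteristic-root method — no index-dependence in the weights and nothing inhomogeneous: classic characteristic-equation setup.
- the characteristic-root method: applicable, and directly so.
- a summation factor — a summation factor telescopes one-step recursions; this one carries higher-order memory.


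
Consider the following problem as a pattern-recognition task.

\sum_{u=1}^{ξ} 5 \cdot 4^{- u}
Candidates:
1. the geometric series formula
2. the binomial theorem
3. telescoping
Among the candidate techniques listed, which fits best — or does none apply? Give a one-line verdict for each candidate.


Best approach: the geometric series formula — consecutive terms stand in a fixed index-free ratio — the geometric sum formula closes it.
- the geometric series formula — yes, a natural case for it.
- the binomial theorem: the summand does not match any term pattern of an expanded binomial power.
- telescoping: neither a shifted-difference shape nor integer-spaced poles are present.


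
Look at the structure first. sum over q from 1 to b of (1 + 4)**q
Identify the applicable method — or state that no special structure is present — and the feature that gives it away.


Diagnosis: the geometric series formula — consecutive terms stand in a fixed index-free ratio — the geometric sum formula closes it.


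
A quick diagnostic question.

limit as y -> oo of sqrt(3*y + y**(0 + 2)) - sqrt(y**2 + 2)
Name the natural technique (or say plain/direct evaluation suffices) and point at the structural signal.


Diagnosis: conjugate multiplication — divergence minus divergence hides a finite answer — expose it by pairing sqrt(3*y + y**(0 + 2)) - sqrt(y**2 + 2) with its conjugate.


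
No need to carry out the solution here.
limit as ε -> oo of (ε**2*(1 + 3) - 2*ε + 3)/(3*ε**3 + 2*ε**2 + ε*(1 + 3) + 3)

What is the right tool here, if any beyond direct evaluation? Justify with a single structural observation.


Best approach: dominant-term comparison — divide by the highest power of ε present: lower-order terms vanish and the dominant ratio remains. Differentiating the expression as a single quotient would eventually settle it as well; matching dominant growth settles it immediately.


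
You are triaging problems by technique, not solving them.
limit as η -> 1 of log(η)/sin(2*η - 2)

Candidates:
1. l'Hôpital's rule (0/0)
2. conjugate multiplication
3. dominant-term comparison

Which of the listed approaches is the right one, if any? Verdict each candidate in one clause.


Verdict: l'Hôpital's rule (0/0) — plug in 1: top and bottom both hit zero, so differentiate each and retry. The standard small-argument limits would also carry it; the rule is the systematic route.
- l'Hôpital's rule (0/0): yes — fits the structure here.
- conjugate multiplication: rationalization has no target — no divergent radical difference appears.
- dominant-term comparison — this limit is not decided by comparing polynomial growth at infinity.


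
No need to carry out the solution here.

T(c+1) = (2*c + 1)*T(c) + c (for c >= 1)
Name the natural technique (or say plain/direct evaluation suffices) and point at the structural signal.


Verdict: a summation factor — first-order, linear, moving coefficient 2*c + 1: the discrete analogue of an integrating factor handles it.


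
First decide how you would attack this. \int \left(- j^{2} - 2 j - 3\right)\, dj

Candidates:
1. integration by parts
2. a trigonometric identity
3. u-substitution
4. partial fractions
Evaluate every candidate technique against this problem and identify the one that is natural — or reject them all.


Verdict: no special technique — every term is a constant multiple of a power of j; term-wise power-rule integration needs no preliminary transformation.
- integration by parts: splitting off a factor buys nothing — the integrand integrates directly without parts.
- a trigonometric identity: no sine or cosine appears, so there is nothing for a trigonometric identity to act on.
- u-substitution: any workable substitution here is cosmetic — the integrand is already in directly integrable form.
- partial fractions: there is no rational-function structure to decompose.


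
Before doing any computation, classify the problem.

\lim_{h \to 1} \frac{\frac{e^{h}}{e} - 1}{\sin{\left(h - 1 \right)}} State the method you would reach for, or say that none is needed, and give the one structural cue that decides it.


Best approach: l'Hôpital's rule (0/0) — plug in 1: top and bottom both hit zero, so differentiate each and retry. A local series expansion at the point resolves it as well; the rule is the packaged version of that step.


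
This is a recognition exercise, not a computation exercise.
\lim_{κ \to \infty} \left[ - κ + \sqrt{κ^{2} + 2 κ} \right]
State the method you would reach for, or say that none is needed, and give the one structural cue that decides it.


Verdict: conjugate multiplication — divergence minus divergence hides a finite answer — expose it by pairing \sqrt{κ^{2} + 2 κ} - κ with its conjugate.


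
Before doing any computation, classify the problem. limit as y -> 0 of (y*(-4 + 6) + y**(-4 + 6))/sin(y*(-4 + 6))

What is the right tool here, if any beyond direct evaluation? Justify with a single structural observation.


Method: l'Hôpital's rule (0/0) — both numerator and denominator vanish at 0: the genuine 0/0 indeterminate that l'Hôpital exists for. The standard small-argument limits would also carry it; the rule is the systematic route.


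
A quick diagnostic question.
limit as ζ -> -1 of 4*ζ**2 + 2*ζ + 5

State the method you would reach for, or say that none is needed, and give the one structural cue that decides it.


Verdict: no special technique — the expression is continuous at the evaluation point — substitute directly; no indeterminate form appears.


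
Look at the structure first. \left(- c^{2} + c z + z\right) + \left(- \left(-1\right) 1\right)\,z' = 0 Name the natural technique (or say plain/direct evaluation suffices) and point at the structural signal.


Best approach: a linear integrating factor — linear in the unknown with genuine forcing: multiply through by the exponential of the integrated coefficient and the left side closes into one derivative.


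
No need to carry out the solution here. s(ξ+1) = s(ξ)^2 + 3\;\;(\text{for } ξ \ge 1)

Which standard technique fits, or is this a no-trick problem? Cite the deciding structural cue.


Method: no special technique — once the recursion is nonlinear, characteristic roots, master substitutions, and summation factors are all off the table.


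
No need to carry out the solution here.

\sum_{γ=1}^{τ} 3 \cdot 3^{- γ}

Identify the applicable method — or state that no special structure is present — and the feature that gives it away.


Verdict: the geometric series formula — consecutive terms stand in a fixed index-free ratio — the geometric sum formula closes it.


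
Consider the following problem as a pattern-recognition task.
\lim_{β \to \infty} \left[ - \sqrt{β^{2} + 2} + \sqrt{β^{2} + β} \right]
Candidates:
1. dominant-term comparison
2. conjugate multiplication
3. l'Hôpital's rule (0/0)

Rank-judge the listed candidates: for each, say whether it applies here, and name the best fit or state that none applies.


Best approach: conjugate multiplication — two divergent pieces with a minus sign between them and a radical in the mix: rationalize \sqrt{β^{2} + β} - \sqrt{β^{2} + 2} before any limit law applies.
- dominant-term comparison: this is not a rational comparison of growth rates at infinity.
- conjugate multiplication — applies; the problem has the shape this method handles.
- l'Hôpital's rule (0/0): no quotient structure at all: the clash is ∞ minus ∞, which rationalizing converts into a tractable ratio.


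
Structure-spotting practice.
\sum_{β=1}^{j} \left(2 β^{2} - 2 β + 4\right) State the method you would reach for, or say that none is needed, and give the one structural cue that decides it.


Diagnosis: no special technique — constant-multiple powers of β with no cancellation partners and no common ratio — use the standard power-sum formulas.


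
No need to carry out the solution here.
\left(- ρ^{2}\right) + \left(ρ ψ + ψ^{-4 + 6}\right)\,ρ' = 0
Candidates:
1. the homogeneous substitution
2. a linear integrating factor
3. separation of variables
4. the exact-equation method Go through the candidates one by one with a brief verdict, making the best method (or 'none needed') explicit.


Best approach: the homogeneous substitution — the slope's numerator and denominator have matching total degree, so it depends only on ρ/ψ and the ratio substitution collapses it. A Bernoulli substitution after rearrangement (possibly exchanging dependent and independent variable) is a fair alternative; the homogeneous route works on the equation as it stands.
- the homogeneous substitution: a fit — the right tool for this form.
- a linear integrating factor: the unknown enters nonlinearly (through a power, a denominator, or a transcendental function), which the linear integrating-factor recipe cannot absorb as-is — any repair would come from a preliminary substitution, not the factor.
- separation of variables: no algebra isolates the independent variable on one side and the unknown on the other.
- the exact-equation method: the mixed-partials test fails on this split — it is not an exact differential as presented.


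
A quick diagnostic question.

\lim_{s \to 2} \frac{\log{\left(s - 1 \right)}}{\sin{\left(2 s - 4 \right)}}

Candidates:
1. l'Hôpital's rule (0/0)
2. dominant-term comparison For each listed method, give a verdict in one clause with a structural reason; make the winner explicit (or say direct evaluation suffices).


Diagnosis: l'Hôpital's rule (0/0) — the 0/0 form at 2 is the signature situation for l'Hôpital's rule. One could equally expand both pieces locally and compare leading terms; the rule does that in one stroke.
- l'Hôpital's rule (0/0): applicable, and directly so.
- dominant-term comparison — this is not a rational comparison of growth rates at infinity.


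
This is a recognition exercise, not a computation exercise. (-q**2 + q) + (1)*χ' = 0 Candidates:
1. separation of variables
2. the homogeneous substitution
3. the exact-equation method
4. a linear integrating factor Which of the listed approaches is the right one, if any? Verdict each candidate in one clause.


Verdict: no special technique — solved for the derivative, no χ appears — this is antidifferentiation in q wearing ODE clothing.
- separation of variables — separation is only trivially available — with the unknown absent from the slope this is a direct integration, not a separation problem.
- the homogeneous substitution: solved for the derivative, the right side changes under joint scaling of the two variables.
- the exact-equation method — the unknown never enters the equation — exactness holds emptily, with nothing for the method to add.
- a linear integrating factor — with the unknown absent the integrating factor is a formality; direct integration is the working structure.


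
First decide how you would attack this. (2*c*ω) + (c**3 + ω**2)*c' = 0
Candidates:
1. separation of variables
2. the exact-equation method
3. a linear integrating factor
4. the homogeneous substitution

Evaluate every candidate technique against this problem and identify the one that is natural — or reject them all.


Method: the exact-equation method — take the mixed partials of 2*c*ω and c**3 + ω**2: they are equal, which certifies an exact differential.
- separation of variables — the two dependences do not factor apart.
- the exact-equation method: applicable, and directly so.
- a linear integrating factor: a nonlinear term in the unknown puts this outside the integrating-factor template.
- the homogeneous substitution: the ratio substitution does not collapse this equation.


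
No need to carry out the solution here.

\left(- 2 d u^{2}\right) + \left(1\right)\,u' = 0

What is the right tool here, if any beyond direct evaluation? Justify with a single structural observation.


Best approach: separation of variables — all dependence on the two variables factors apart, the defining separable shape.


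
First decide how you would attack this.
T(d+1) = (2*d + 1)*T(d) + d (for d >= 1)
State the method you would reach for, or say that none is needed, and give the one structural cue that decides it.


Technique: a summation factor — because the multiplier 2*d + 1 is index-dependent, divide through by its running product and sum the resulting differences.


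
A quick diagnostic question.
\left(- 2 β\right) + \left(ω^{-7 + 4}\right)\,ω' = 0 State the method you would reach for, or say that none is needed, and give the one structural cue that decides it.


Diagnosis: separation of variables — separating collects all ω-dependence with the derivative and leaves all β-dependence opposite: variables separate. An exactness check succeeds on this form as well — separation and the potential function arrive at the same answer, separation more directly.


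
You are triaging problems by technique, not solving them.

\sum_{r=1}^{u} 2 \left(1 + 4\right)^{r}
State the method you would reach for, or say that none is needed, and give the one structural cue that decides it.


Method: the geometric series formula — consecutive terms stand in a fixed index-free ratio — the geometric sum formula closes it.


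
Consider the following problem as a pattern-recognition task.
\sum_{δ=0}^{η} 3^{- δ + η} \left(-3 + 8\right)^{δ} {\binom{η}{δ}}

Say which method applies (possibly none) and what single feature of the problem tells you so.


Method: the binomial theorem — {\binom{η}{δ}} weighting matched powers of (-3 + 8) and 3 is the expanded form of ((-3 + 8) + 3)^η — fold it back up.


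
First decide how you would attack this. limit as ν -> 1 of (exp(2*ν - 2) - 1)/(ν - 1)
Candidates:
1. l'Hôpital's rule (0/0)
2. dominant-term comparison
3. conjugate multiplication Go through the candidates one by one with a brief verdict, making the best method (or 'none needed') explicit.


Verdict: l'Hôpital's rule (0/0) — plug in 1: top and bottom both hit zero, so differentiate each and retry. The standard small-argument limits would also carry it; the rule is the systematic route.
- l'Hôpital's rule (0/0): applies; the problem has the shape this method handles.
- dominant-term comparison — no dominant power emerges to decide the limit by degree comparison.
- conjugate multiplication — rationalization has no target — no divergent radical difference appears.


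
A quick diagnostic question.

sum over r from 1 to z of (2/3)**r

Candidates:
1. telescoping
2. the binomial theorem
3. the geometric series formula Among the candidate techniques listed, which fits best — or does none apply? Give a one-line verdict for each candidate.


Best approach: the geometric series formula — each summand is the previous one scaled by 2/3; that constant multiplier is itself the geometric structure.
- telescoping — the terms as presented offer no neighboring cancellation — a telescoping rewrite may exist, but the displayed structure does not hand one over.
- the binomial theorem — no binomial coefficients pair with matched powers.
- the geometric series formula — yes — fits the structure here.


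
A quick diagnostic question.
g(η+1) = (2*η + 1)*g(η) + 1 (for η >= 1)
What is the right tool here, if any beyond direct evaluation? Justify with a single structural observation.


Technique: a summation factor — rescale the sequence by the product of the weights 2*η + 1 so far — the recurrence collapses to a plain running sum.


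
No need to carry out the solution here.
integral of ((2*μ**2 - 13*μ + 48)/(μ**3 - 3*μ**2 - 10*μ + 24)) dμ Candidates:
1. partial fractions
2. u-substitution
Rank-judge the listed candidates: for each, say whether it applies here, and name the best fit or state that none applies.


Method: partial fractions — the denominator μ**3 - 3*μ**2 - 10*μ + 24 factors, so the quotient decomposes into elementary partial fractions term by term.
- partial fractions: a fit — the right tool for this form.
- u-substitution — no subexpression of the integrand pairs with its own derivative as a factor — individual terms may offer their own substitutions, but any change of variable covering the whole integral would have to be constructed from outside the expression.


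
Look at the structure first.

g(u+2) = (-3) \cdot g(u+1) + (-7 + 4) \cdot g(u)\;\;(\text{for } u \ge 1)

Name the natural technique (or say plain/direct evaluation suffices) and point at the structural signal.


Diagnosis: the characteristic-root method — linear, homogeneous, constant coefficients: solutions of the form r^u exist — find the roots of the characteristic polynomial.


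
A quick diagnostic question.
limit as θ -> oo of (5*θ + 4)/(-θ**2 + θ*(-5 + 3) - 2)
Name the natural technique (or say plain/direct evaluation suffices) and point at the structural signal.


Best approach: dominant-term comparison — at large θ only the top-degree terms survive; compare the leading terms and the limit falls out. l'Hôpital's at-infinity variant applies to the expression viewed as a single quotient; the leading-term comparison is the direct route.


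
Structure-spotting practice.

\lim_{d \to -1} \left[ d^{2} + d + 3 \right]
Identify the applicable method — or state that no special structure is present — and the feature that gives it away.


Best approach: no special technique — nothing blocks direct substitution at -1: plug in and finish.


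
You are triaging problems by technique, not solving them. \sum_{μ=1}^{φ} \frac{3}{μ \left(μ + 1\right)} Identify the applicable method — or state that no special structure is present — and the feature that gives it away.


Technique: telescoping — the summand \frac{3}{μ \left(μ + 1\right)} decomposes into fractions whose poles differ by an integer shift — the series collapses.


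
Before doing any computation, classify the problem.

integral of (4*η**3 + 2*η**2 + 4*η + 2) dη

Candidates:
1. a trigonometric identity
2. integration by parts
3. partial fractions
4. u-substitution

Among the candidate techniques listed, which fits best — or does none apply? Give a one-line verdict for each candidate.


Diagnosis: no special technique — every term is a constant multiple of a power of η; term-wise power-rule integration needs no preliminary transformation.
- a trigonometric identity — with no trigonometric functions present, identity rewriting has no target.
- integration by parts: parts would only shuffle a directly integrable integrand.
- partial fractions: the expression is not a ratio of polynomials that decomposes further.
- u-substitution: no substitution does more than relabel what direct integration already handles.


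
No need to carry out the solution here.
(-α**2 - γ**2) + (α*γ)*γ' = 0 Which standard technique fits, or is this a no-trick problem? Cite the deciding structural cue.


Technique: the homogeneous substitution — scaling α and γ together leaves the slope fixed — it depends only on γ/α, so substitute the ratio. A Bernoulli substitution is a fair alternative on this equation directly; the homogeneous reading takes it as given.


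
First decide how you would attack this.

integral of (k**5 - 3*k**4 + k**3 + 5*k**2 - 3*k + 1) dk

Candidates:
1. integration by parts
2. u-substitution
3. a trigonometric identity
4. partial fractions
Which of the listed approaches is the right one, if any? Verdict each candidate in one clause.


Technique: no special technique — the integrand is a sum of constant multiples of powers of k — integrate term by term.
- integration by parts — parts would only shuffle a directly integrable integrand.
- u-substitution — any workable substitution here is cosmetic — the integrand is already in directly integrable form.
- a trigonometric identity: no sine or cosine appears, so there is nothing for a trigonometric identity to act on.
- partial fractions: the expression is not a ratio of polynomials that decomposes further.


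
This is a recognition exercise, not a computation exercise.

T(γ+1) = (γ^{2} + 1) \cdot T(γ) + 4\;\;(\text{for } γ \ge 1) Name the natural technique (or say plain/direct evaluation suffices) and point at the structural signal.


Verdict: a summation factor — one step of memory with a weight γ^{2} + 1 that changes as the index grows — the summation-factor construction is built for this.


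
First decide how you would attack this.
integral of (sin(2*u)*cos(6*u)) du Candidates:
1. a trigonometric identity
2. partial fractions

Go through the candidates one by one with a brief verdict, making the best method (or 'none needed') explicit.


Diagnosis: a trigonometric identity — two different frequencies multiply in sin(2*u)*cos(6*u); the product-to-sum formula separates them.
- a trigonometric identity — yes — fits the structure here.
- partial fractions: the expression is not a ratio of polynomials that decomposes further.


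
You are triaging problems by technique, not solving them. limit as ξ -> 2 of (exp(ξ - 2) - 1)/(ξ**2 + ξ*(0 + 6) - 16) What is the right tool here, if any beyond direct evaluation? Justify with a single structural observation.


Method: l'Hôpital's rule (0/0) — both numerator and denominator vanish at 2: the genuine 0/0 indeterminate that l'Hôpital exists for. The standard small-argument limits would also carry it; the rule is the systematic route.


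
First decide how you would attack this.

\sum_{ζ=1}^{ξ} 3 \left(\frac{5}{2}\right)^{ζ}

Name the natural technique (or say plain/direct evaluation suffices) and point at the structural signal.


Method: the geometric series formula — each term is \frac{5}{2} times the previous one, so the geometric-series formula applies directly.


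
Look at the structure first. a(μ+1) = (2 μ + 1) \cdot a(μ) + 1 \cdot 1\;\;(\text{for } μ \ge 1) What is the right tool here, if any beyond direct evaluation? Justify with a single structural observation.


Diagnosis: a summation factor — normalize by the running product of 2 μ + 1: the left side becomes a difference, and differences sum.


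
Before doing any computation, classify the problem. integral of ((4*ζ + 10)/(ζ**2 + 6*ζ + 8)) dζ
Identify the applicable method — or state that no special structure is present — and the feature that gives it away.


Verdict: partial fractions — a proper rational integrand whose denominator splits into simpler factors — decompose into partial fractions first.


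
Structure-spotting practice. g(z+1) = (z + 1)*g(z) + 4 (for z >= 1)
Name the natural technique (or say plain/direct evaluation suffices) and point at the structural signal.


Diagnosis: a summation factor — one-term recursion with variable weight z + 1 is solved by product normalization, not by root-finding.


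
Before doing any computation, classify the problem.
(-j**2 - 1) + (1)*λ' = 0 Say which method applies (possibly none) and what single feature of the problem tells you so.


Method: no special technique — solved for the derivative, λ never appears on the right — this is a direct integration in j, not a differential-equations problem at heart.


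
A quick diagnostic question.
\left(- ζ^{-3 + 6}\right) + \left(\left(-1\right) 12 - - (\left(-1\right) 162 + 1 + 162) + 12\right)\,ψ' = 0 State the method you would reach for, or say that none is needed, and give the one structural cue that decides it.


Verdict: no special technique — the slope is a pure function of ζ; integrate both sides and be done.


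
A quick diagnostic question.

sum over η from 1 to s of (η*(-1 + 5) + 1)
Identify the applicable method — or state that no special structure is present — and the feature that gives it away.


Best approach: no special technique — this is bookkeeping, not technique: standard formulas for sums of constant-multiple powers of η apply termwise.


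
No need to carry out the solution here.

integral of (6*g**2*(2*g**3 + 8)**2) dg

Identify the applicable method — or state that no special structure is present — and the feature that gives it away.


Technique: u-substitution — everything non-trivial happens through the inner expression 2*g**3 + 8, and its derivative accounts for the remaining factor up to a constant, so set u = 2*g**3 + 8. Expanding everything out would also get there; the substitution is the systematic route.


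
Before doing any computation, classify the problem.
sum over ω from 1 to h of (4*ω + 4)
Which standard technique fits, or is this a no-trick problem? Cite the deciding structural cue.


Best approach: no special technique — nothing telescopes and nothing is geometric; polynomial terms in ω sum term by term.


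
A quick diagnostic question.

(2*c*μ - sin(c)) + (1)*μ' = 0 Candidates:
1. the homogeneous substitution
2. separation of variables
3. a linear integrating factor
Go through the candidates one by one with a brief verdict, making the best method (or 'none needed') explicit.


Method: a linear integrating factor — first power of μ, nonzero forcing: the integrating-factor recipe applies verbatim with p = 2*c.
- the homogeneous substitution — the slope does not depend on the ratio of the variables alone.
- separation of variables: the two dependences are entangled, not a clean product of one-variable pieces.
- a linear integrating factor: applicable, and directly so.


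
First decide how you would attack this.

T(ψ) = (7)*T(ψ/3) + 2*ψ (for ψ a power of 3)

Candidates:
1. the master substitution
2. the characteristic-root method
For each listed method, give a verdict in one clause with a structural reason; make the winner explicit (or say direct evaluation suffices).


Verdict: the master substitution — divide-the-index recursion (ψ/3 inside the call) straightens out once the index is rewritten as 3^m.
- the master substitution — yes — fits the structure here.
- the characteristic-root method: the recursion divides its index rather than shifting it — outside the constant-shift family the root method covers.


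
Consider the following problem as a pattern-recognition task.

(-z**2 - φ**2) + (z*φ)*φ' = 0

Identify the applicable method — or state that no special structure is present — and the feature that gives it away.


Diagnosis: the homogeneous substitution — the slope's numerator and denominator share total degree; set v = φ/z and the equation drops to separable form. This doubles as a Bernoulli equation in the unknown as written; the homogeneous route needs no setup at all.


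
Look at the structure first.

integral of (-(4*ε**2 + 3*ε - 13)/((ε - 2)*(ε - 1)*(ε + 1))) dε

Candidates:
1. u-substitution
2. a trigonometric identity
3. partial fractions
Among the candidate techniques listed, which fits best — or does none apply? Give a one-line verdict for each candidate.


Verdict: partial fractions — the bottom factors while the top stays lower-degree — split into simple fractions and integrate piece by piece.
- u-substitution: no subexpression of the integrand serves as a whole-integral substitution inner — individual terms may offer their own, but none carries its derivative as a factor of the full integrand; a working change of variable would have to be constructed from outside the expression.
- a trigonometric identity — there is no trigonometric structure at all — the integrand carries no sine or cosine to rewrite.
- partial fractions: a fit — the right tool for this form.


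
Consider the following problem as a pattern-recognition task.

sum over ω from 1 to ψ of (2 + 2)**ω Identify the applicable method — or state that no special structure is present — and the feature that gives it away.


Technique: the geometric series formula — consecutive terms stand in a fixed index-free ratio — the geometric sum formula closes it.


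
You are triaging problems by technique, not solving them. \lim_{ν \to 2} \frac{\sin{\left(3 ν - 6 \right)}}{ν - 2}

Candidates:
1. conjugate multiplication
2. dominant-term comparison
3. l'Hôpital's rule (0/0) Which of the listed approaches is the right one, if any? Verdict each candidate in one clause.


Verdict: l'Hôpital's rule (0/0) — both numerator and denominator vanish at 2: the genuine 0/0 indeterminate that l'Hôpital exists for. A first-order expansion at the point is an equally standard path; the rule packages it.
- conjugate multiplication: multiplying by a conjugate would not remove any indeterminacy here.
- dominant-term comparison: no ranking of term growth rates resolves the limit here.
- l'Hôpital's rule (0/0): a fit — the right tool for this form.


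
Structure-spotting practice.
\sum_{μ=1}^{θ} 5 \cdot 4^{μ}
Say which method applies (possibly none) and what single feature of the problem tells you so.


Technique: the geometric series formula — the ratio of consecutive terms is the constant 4, independent of the index — a geometric sum.


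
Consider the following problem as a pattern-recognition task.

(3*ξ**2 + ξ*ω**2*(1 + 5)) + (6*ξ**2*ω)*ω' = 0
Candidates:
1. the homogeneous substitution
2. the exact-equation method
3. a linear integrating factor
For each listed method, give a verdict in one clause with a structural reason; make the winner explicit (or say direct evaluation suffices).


Method: the exact-equation method — because the two cross partials coincide, the form is conservative as written — recover its potential in (ξ, ω).
- the homogeneous substitution: the ratio of the variables does not determine the slope.
- the exact-equation method — applicable, and directly so.
- a linear integrating factor: a nonlinear term in the unknown puts this outside the integrating-factor template.


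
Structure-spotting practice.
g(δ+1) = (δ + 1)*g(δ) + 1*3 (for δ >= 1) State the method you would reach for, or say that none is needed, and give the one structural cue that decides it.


Best approach: a summation factor — first-order linear but the coefficient δ + 1 moves with the index — divide by the cumulative product and telescope.


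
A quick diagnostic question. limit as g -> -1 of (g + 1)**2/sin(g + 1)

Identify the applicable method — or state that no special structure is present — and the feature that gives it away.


Diagnosis: l'Hôpital's rule (0/0) — substituting -1 gives 0 over 0; differentiate top and bottom once and re-evaluate. Expanding numerator and denominator to first order gives the same value — the rule automates exactly that.


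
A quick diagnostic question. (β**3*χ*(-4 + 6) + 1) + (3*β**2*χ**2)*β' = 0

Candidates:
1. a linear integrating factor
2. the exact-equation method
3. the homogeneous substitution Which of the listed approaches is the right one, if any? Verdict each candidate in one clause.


Method: the exact-equation method — equality of cross partials is the green light — assemble the potential function term by term.
- a linear integrating factor: a nonlinear term in the unknown puts this outside the integrating-factor template.
- the exact-equation method — applicable, and directly so.
- the homogeneous substitution — the slope changes under joint rescaling, failing the degree-zero test.


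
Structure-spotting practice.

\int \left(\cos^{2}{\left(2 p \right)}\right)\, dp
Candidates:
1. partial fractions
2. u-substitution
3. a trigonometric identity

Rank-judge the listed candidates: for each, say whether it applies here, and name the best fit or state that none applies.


Method: a trigonometric identity — \cos^{2}{\left(2 p \right)} is an even power — the power-reduction identity rewrites it into first-degree cosines.
- partial fractions — there is no rational-function structure to decompose.
- u-substitution: no subexpression of the integrand pairs with its own derivative as a factor — individual terms may offer their own substitutions, but any change of variable covering the whole integral would have to be constructed from outside the expression.
- a trigonometric identity — a fit — the right tool for this form.


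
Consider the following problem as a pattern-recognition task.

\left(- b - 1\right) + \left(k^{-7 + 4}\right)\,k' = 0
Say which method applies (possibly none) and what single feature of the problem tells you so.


Diagnosis: separation of variables — one side of the product carries the independent variable, the other the unknown — the textbook separation shape. The cross-partial test also passes here (vacuously, each side single-variable); the potential-function route would work, separation is simply more immediate.


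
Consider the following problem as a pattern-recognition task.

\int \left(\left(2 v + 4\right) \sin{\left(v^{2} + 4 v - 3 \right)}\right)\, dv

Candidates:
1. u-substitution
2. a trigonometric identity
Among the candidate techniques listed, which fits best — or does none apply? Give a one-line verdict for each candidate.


Verdict: u-substitution — read it as f(v^{2} + 4 v - 3) times a constant multiple of d(v^{2} + 4 v - 3): one substitution, u = v^{2} + 4 v - 3, finishes it.
- u-substitution — yes, a natural case for it.
- a trigonometric identity: there is no trigonometric structure whose rewriting would simplify the integrand.


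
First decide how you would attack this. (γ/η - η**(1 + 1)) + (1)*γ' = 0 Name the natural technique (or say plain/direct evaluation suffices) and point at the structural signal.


Technique: a linear integrating factor — linear in the unknown with genuine forcing: multiply through by the exponential of the integrated coefficient and the left side closes into one derivative.


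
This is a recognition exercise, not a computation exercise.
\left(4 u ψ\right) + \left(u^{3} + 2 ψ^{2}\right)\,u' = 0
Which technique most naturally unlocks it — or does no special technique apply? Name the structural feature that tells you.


Method: the exact-equation method — 4 u ψ and u^{3} + 2 ψ^{2} pass the exactness check on the nose, so no integrating factor in ψ or u is needed at all.


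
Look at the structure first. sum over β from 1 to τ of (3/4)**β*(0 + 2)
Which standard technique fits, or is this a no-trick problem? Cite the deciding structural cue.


Technique: the geometric series formula — check a ratio of consecutive terms: it is 3/4, independent of the index, so the geometric formula closes the sum.


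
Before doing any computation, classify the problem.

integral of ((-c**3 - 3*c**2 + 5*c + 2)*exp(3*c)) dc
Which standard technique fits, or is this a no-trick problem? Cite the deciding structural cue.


Method: integration by parts — the integrand splits as -c**3 - 3*c**2 + 5*c + 2 times exp(3*c) — repeatedly differentiating the polynomial part kills it, which is the parts ladder.


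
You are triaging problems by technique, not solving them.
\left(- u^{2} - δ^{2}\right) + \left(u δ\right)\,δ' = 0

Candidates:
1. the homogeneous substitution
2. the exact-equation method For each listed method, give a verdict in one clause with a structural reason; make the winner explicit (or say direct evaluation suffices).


Method: the homogeneous substitution — the slope is degree-zero homogeneous: the ratio substitution v = δ/u collapses it. Rearranged, this also fits the Bernoulli template directly; the homogeneous substitution reads the structure without the rearrangement.
- the homogeneous substitution: a fit — the right tool for this form.
- the exact-equation method — the mixed partial derivatives differ, so the left side is not a total differential.


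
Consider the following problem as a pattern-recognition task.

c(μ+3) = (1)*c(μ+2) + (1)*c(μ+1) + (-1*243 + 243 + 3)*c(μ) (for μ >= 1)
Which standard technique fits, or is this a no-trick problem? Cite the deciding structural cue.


Verdict: the characteristic-root method — shift-invariance with fixed coefficients calls for exponential trials; the characteristic polynomial finds every r^μ.


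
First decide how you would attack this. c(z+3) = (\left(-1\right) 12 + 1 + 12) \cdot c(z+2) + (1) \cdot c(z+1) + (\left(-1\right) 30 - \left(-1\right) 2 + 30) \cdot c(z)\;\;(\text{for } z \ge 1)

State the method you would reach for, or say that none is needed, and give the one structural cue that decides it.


Method: the characteristic-root method — the recurrence is linear and homogeneous with constant coefficients, so the ansatz r^z turns it into a polynomial equation for r.


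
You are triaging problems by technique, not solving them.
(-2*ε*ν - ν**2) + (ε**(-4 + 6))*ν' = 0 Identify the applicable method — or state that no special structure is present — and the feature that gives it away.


Diagnosis: the homogeneous substitution — the slope's numerator and denominator share total degree; set v = ν/ε and the equation drops to separable form. This doubles as a Bernoulli equation in the unknown as written; the homogeneous route needs no setup at all.


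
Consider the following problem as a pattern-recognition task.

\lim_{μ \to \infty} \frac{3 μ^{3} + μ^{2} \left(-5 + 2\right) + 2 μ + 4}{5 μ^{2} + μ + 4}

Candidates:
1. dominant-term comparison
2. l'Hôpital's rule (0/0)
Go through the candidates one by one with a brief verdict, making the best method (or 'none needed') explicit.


Method: dominant-term comparison — as μ grows, only the highest-degree terms matter — compare leading terms and read the limit off.
- dominant-term comparison — applicable, and directly so.
- l'Hôpital's rule (0/0) — viewed as a single quotient this runs to ∞/∞, not the 0/0 clash this candidate addresses; an at-infinity variant of the rule would resolve it, but comparing leading growth reads the answer without differentiating.


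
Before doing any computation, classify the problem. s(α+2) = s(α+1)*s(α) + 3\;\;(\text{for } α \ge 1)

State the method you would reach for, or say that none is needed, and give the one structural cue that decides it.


Diagnosis: no special technique — nonlinear feedback in the recursion rules out every root- or factor-based technique.


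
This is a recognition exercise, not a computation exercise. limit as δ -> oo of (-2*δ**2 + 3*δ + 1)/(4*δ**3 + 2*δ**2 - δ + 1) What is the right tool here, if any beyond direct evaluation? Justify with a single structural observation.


Diagnosis: dominant-term comparison — at large δ only the top-degree terms survive; compare the leading terms and the limit falls out. As a single quotient, the ∞/∞ shape would yield to repeated differentiation as well — the growth comparison gets there in one look.


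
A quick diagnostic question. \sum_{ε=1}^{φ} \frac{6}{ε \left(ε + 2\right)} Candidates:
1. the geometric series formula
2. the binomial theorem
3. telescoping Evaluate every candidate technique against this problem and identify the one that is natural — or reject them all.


Method: telescoping — the summand \frac{6}{ε \left(ε + 2\right)} decomposes into fractions whose poles differ by an integer shift — the series collapses.
- the geometric series formula: dividing successive terms gives an index-dependent quantity, not a constant.
- the binomial theorem — the summand does not match any term pattern of an expanded binomial power.
- telescoping: yes, a natural case for it.
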